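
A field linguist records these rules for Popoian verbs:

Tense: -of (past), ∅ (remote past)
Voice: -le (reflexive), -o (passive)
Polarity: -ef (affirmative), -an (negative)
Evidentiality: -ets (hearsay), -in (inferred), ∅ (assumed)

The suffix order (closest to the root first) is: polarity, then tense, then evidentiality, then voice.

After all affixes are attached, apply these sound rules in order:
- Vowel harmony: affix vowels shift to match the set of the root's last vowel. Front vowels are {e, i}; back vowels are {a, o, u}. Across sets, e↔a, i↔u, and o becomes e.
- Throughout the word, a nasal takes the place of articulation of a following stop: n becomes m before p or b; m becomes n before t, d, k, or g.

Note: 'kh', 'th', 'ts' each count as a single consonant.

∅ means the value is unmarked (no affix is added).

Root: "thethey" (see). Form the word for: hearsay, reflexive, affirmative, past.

Attach polarity affirmative -ef → thetheyef.
Attach tense past -of → thetheyefof.
Attach evidentiality hearsay -ets → thetheyefofets.
Attach voice reflexive -le → thetheyefofetsle.
Apply vowel harmony: thetheyefofetsle → thetheyefefetsle.
Nasal assimilation: no change.

thetheyefefetsle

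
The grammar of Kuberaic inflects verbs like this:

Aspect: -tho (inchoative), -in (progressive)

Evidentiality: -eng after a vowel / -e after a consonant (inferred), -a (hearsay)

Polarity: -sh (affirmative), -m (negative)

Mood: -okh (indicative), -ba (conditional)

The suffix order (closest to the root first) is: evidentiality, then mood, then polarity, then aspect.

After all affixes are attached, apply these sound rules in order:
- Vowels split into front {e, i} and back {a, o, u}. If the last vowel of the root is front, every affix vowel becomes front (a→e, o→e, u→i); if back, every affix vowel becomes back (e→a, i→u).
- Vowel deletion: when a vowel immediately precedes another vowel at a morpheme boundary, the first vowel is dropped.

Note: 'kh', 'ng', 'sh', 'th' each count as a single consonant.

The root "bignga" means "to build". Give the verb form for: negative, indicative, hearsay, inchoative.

Attach evidentiality hearsay -a → bigngaa.
Attach mood indicative -okh → bigngaaokh.
Attach polarity negative -m → bigngaaokhm.
Attach aspect inchoative -tho → bigngaaokhmtho.
Vowel harmony: no change.
Apply vowel deletion: bigngaaokhmtho → bigngokhmtho.

bigngokhmtho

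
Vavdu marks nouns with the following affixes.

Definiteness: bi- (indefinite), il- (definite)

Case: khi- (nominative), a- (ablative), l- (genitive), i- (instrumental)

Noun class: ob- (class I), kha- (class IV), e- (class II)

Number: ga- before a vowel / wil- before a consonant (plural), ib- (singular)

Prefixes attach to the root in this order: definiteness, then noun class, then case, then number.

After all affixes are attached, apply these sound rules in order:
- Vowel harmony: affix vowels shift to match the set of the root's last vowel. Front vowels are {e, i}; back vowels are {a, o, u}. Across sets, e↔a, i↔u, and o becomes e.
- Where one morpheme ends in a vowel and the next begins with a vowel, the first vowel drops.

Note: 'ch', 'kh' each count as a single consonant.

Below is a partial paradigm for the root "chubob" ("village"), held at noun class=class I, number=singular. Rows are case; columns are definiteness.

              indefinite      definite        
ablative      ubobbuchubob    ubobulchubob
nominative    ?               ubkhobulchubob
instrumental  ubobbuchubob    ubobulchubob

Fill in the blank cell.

ubkhobbuchubob

Attach definiteness indefinite bi- → bichubob.
Attach noun class class I ob- → obbichubob.
Attach case nominative khi- → khiobbichubob.
Attach number singular ib- → ibkhiobbichubob.
Apply vowel harmony: ibkhiobbichubob → ubkhuobbuchubob.
Apply vowel deletion: ubkhuobbuchubob → ubkhobbuchubob.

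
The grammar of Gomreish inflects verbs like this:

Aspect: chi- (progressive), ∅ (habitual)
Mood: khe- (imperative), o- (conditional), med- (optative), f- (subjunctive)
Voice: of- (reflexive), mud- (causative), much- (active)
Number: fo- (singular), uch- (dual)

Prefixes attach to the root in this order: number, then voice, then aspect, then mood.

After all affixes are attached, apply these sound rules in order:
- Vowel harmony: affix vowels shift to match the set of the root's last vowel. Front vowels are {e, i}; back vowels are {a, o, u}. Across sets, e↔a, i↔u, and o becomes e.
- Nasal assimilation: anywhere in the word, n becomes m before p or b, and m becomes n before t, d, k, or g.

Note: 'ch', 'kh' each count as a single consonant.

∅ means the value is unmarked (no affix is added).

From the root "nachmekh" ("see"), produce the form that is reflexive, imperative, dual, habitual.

kheefichnachmekh

Attach number dual uch- → uchnachmekh.
Attach voice reflexive of- → ofuchnachmekh.
aspect = habitual: zero marking, form stays ofuchnachmekh.
Attach mood imperative khe- → kheofuchnachmekh.
Apply vowel harmony: kheofuchnachmekh → kheefichnachmekh.
Nasal assimilation: no change.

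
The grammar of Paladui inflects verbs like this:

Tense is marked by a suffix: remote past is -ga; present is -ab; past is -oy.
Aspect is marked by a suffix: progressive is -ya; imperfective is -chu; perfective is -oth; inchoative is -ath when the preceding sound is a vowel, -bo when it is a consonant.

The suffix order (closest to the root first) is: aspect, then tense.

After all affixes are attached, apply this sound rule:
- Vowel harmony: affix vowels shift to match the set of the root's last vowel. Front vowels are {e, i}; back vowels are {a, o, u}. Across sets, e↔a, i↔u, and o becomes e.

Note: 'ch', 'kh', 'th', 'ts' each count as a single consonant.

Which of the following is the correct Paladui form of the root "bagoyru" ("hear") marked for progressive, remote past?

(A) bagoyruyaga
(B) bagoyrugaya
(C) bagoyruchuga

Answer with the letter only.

A

Attach aspect progressive -ya → bagoyruya.
Attach tense remote past -ga → bagoyruyaga.
Vowel harmony: no change.
So the correct form is bagoyruyaga, option (A).
(C) bagoyruchuga is wrong: it uses imperfective instead of progressive for aspect.
(B) bagoyrugaya is wrong: it has the affixes in the wrong order.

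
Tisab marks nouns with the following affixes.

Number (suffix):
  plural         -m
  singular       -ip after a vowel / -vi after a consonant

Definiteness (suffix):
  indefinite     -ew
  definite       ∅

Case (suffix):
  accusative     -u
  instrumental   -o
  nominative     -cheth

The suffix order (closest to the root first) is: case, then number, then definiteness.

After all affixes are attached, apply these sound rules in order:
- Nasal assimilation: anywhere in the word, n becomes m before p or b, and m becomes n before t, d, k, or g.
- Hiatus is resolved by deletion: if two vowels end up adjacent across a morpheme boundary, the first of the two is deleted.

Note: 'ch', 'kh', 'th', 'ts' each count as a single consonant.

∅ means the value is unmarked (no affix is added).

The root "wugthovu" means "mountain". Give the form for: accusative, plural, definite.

Attach case accusative -u → wugthovuu.
Attach number plural -m → wugthovuum.
definiteness = definite: zero marking, form stays wugthovuum.
Nasal assimilation: no change.
Apply vowel deletion: wugthovuum → wugthovum.

wugthovum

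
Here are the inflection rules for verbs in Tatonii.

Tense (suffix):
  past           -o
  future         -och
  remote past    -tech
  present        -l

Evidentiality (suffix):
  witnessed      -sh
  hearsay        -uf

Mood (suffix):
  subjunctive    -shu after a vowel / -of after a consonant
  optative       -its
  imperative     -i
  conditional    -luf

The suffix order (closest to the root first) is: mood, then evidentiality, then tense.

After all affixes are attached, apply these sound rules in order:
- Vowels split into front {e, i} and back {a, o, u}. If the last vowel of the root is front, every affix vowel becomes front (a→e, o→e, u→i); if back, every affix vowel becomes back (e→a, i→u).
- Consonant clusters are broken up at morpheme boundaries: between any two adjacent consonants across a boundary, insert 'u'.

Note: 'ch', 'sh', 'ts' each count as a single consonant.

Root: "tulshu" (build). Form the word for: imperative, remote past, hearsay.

tulshuuufutach

Attach mood imperative -i → tulshui.
Attach evidentiality hearsay -uf → tulshuiuf.
Attach tense remote past -tech → tulshuiuftech.
Apply vowel harmony: tulshuiuftech → tulshuuuftach.
Apply epenthesis: tulshuuuftach → tulshuuufutach.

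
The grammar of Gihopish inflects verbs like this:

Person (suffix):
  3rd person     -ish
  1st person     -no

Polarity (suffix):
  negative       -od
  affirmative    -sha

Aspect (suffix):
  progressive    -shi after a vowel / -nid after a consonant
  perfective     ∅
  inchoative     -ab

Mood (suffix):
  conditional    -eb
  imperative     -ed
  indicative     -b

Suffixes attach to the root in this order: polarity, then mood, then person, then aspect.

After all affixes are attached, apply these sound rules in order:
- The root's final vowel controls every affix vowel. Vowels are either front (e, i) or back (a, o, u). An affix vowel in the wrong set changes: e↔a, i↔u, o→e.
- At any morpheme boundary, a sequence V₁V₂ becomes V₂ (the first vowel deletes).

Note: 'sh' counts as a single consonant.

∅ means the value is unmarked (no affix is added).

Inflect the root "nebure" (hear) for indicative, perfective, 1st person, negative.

Attach polarity negative -od → nebureod.
Attach mood indicative -b → nebureodb.
Attach person 1st person -no → nebureodbno.
aspect = perfective: zero marking, form stays nebureodbno.
Apply vowel harmony: nebureodbno → nebureedbne.
Apply vowel deletion: nebureedbne → neburedbne.

neburedbne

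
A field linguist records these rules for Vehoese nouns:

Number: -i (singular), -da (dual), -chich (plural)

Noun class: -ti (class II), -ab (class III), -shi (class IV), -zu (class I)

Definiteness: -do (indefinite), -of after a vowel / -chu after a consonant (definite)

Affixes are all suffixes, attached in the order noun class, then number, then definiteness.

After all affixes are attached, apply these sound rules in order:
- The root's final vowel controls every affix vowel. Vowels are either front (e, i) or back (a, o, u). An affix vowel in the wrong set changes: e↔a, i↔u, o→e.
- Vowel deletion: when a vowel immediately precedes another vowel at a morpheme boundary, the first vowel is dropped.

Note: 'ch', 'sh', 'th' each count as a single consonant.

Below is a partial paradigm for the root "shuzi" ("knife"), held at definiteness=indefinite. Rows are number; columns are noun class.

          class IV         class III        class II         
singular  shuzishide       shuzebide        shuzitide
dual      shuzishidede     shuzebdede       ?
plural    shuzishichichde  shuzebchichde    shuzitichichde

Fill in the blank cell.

shuzitidede

Attach noun class class II -ti → shuziti.
Attach number dual -da → shuzitida.
Attach definiteness indefinite -do → shuzitidado.
Apply vowel harmony: shuzitidado → shuzitidede.
Vowel deletion: no change.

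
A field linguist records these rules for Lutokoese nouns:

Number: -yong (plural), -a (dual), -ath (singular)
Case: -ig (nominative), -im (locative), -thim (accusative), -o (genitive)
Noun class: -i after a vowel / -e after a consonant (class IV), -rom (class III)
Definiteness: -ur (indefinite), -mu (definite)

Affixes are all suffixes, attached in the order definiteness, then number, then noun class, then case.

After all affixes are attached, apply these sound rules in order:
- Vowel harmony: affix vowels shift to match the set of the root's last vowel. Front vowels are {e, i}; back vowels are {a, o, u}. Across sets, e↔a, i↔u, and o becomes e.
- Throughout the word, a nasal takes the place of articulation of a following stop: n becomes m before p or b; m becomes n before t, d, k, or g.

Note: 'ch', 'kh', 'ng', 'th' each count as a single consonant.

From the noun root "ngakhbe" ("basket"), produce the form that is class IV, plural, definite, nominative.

ngakhbemiyengeig

Attach definiteness definite -mu → ngakhbemu.
Attach number plural -yong → ngakhbemuyong.
Attach noun class class IV -e (after consonant 'ng') → ngakhbemuyonge.
Attach case nominative -ig → ngakhbemuyongeig.
Apply vowel harmony: ngakhbemuyongeig → ngakhbemiyengeig.
Nasal assimilation: no change.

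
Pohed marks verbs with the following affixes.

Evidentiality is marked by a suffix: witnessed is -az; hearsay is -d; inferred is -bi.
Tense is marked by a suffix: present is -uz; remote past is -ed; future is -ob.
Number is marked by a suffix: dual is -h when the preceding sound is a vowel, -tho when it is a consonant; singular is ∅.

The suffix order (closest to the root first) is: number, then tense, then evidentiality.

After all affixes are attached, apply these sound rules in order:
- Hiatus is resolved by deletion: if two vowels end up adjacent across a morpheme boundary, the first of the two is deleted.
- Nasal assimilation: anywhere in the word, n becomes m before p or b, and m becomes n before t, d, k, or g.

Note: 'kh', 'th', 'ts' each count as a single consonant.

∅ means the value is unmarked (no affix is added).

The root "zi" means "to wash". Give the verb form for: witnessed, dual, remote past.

zihedaz

Attach number dual -h (after vowel 'i') → zih.
Attach tense remote past -ed → zihed.
Attach evidentiality witnessed -az → zihedaz.
Vowel deletion: no change.
Nasal assimilation: no change.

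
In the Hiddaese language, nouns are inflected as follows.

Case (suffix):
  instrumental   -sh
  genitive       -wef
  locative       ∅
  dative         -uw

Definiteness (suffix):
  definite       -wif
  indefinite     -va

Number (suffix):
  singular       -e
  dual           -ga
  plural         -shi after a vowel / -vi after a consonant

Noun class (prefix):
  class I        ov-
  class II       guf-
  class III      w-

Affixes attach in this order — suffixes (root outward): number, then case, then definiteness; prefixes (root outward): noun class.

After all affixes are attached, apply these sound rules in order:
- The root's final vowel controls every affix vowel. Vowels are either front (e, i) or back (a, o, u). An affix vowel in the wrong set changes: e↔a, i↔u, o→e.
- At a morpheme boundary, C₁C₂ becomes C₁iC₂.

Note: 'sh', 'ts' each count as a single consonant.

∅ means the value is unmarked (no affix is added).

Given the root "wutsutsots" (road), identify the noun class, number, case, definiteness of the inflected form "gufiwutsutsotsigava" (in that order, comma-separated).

class II, dual, locative, indefinite

Segment: guf-wutsutsots-ga-va.
noun class: guf- → class II.
number: -ga → dual.
case: ∅ → locative.
definiteness: -va → indefinite.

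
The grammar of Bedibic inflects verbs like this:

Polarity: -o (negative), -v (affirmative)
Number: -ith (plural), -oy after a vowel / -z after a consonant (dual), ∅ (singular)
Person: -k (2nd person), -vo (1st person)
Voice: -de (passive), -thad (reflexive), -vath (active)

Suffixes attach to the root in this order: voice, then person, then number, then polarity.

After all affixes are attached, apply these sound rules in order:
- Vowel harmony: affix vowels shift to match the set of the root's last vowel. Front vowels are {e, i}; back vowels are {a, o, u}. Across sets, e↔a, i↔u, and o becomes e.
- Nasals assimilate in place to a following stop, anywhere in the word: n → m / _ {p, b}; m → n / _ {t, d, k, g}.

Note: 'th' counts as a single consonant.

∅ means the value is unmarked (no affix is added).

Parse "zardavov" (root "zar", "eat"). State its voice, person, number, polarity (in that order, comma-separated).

passive, 1st person, singular, affirmative

Segment: zar-de-vo-v.
voice: -de → passive.
person: -vo → 1st person.
number: ∅ → singular.
polarity: -v → affirmative.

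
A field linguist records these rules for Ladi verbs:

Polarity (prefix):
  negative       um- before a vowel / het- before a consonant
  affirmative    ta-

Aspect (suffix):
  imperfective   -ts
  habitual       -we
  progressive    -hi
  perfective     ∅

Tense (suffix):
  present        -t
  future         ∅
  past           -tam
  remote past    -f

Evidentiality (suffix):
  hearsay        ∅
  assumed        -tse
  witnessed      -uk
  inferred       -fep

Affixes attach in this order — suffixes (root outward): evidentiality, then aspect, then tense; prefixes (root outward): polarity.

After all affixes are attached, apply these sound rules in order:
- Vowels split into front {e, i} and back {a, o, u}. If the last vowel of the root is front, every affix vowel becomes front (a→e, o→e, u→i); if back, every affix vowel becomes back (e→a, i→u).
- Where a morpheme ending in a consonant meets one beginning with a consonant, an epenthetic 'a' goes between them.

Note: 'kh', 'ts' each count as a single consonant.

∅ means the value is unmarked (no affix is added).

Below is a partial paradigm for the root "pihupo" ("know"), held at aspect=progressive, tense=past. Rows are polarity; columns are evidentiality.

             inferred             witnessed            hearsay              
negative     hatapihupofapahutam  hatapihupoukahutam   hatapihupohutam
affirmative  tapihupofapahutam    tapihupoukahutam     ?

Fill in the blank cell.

evidentiality = hearsay: zero marking, form stays pihupo.
Attach polarity affirmative ta- → tapihupo.
Attach aspect progressive -hi → tapihupohi.
Attach tense past -tam → tapihupohitam.
Apply vowel harmony: tapihupohitam → tapihupohutam.
Epenthesis: no change.

tapihupohutam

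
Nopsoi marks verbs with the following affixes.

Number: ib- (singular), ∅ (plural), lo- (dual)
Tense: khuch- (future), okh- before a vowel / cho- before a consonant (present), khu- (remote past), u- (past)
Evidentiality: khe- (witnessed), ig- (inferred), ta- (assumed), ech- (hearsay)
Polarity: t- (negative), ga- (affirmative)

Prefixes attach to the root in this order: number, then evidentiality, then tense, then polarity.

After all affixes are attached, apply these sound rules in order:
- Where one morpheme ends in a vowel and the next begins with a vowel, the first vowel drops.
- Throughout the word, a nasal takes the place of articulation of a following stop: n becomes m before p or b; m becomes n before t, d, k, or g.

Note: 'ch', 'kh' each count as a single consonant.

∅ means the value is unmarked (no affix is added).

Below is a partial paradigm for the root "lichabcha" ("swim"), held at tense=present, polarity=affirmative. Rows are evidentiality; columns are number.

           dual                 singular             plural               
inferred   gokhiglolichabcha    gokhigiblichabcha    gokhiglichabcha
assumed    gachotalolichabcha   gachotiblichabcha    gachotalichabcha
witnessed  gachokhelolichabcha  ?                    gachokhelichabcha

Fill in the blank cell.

Attach number singular ib- → iblichabcha.
Attach evidentiality witnessed khe- → kheiblichabcha.
Attach tense present cho- (before consonant 'kh') → chokheiblichabcha.
Attach polarity affirmative ga- → gachokheiblichabcha.
Apply vowel deletion: gachokheiblichabcha → gachokhiblichabcha.
Nasal assimilation: no change.

gachokhiblichabcha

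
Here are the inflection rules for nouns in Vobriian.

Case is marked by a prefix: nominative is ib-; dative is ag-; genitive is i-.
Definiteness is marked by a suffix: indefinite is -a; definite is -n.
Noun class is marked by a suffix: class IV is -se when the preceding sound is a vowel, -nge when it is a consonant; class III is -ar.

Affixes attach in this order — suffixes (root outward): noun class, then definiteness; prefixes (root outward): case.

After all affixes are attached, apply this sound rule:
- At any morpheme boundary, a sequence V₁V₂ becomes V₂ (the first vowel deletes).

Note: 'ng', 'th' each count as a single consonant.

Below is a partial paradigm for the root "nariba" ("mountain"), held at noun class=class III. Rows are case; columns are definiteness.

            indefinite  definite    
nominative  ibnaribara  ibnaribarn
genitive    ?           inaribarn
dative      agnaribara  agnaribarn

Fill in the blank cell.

Attach noun class class III -ar → naribaar.
Attach definiteness indefinite -a → naribaara.
Attach case genitive i- → inaribaara.
Apply vowel deletion: inaribaara → inaribara.

inaribara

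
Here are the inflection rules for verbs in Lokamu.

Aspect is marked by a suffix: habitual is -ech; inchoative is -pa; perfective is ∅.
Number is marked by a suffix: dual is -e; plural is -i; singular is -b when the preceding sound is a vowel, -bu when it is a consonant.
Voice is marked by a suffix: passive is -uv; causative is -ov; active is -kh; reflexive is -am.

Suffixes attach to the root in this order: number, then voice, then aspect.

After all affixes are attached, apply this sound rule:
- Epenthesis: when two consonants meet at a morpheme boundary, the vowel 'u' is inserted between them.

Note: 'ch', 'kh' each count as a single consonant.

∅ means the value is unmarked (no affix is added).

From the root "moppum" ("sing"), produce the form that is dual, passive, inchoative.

moppumeuvupa

Attach number dual -e → moppume.
Attach voice passive -uv → moppumeuv.
Attach aspect inchoative -pa → moppumeuvpa.
Apply epenthesis: moppumeuvpa → moppumeuvupa.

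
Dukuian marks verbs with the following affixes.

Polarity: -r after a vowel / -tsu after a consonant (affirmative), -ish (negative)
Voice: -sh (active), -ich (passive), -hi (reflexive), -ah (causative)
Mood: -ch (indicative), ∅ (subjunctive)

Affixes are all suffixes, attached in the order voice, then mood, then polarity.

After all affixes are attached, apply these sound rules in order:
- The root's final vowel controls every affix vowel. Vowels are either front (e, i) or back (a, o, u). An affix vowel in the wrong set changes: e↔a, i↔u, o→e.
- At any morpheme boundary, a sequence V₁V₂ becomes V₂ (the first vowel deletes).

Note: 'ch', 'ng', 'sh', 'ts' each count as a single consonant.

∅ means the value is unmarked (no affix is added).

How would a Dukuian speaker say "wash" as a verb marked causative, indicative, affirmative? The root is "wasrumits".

wasrumitsehchtsi

Attach voice causative -ah → wasrumitsah.
Attach mood indicative -ch → wasrumitsahch.
Attach polarity affirmative -tsu (after consonant 'ch') → wasrumitsahchtsu.
Apply vowel harmony: wasrumitsahchtsu → wasrumitsehchtsi.
Vowel deletion: no change.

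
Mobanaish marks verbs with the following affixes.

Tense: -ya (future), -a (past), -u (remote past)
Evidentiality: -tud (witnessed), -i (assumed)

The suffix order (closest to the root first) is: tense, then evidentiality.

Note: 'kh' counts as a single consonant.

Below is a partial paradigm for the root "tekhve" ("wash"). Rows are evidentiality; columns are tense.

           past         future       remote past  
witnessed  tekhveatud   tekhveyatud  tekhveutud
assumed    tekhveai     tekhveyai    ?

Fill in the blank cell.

Attach tense remote past -u → tekhveu.
Attach evidentiality assumed -i → tekhveui.

tekhveui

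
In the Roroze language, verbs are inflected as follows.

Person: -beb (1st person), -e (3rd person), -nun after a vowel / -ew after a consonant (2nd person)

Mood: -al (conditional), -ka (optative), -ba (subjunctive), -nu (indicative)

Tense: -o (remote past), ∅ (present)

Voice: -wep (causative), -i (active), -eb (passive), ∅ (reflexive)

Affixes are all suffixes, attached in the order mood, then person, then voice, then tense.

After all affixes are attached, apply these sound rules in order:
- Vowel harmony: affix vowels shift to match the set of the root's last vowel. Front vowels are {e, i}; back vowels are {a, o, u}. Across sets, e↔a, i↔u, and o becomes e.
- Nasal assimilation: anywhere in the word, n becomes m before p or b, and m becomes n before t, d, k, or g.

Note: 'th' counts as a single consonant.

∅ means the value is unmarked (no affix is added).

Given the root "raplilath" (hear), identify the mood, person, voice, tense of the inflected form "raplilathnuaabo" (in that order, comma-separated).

Segment: raplilath-nu-e-eb-o.
mood: -nu → indicative.
person: -e → 3rd person.
voice: -eb → passive.
tense: -o → remote past.

indicative, 3rd person, passive, remote past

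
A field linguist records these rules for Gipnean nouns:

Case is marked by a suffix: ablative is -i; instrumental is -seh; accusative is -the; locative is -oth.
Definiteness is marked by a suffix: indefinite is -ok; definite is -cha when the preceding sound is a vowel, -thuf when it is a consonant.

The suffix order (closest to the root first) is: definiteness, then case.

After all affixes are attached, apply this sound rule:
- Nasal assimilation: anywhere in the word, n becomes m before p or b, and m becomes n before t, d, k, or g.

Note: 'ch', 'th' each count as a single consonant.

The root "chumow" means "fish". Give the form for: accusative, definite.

Attach definiteness definite -thuf (after consonant 'w') → chumowthuf.
Attach case accusative -the → chumowthufthe.
Nasal assimilation: no change.

chumowthufthe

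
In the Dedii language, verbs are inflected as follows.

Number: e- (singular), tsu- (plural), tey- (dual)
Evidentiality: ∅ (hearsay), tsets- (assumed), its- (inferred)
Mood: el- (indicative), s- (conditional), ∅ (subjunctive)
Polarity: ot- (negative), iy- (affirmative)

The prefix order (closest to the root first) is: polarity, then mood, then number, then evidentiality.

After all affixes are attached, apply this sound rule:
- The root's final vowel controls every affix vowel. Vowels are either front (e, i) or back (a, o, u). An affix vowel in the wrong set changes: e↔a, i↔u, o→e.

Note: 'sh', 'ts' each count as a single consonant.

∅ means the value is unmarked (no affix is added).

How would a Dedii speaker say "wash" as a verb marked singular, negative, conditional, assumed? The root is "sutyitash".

tsatsasotsutyitash

Attach polarity negative ot- → otsutyitash.
Attach mood conditional s- → sotsutyitash.
Attach number singular e- → esotsutyitash.
Attach evidentiality assumed tsets- → tsetsesotsutyitash.
Apply vowel harmony: tsetsesotsutyitash → tsatsasotsutyitash.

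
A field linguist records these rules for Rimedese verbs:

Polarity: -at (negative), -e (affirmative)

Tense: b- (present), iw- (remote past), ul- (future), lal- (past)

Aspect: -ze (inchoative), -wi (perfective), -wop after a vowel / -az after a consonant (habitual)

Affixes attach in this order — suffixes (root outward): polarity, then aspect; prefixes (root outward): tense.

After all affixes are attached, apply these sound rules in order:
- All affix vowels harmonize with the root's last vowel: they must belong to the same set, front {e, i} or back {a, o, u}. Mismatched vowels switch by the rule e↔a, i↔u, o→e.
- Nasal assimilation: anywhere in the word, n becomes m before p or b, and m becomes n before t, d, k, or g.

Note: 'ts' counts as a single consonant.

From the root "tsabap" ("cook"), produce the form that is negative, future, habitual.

Attach polarity negative -at → tsabapat.
Attach tense future ul- → ultsabapat.
Attach aspect habitual -az (after consonant 't') → ultsabapataz.
Vowel harmony: no change.
Nasal assimilation: no change.

ultsabapataz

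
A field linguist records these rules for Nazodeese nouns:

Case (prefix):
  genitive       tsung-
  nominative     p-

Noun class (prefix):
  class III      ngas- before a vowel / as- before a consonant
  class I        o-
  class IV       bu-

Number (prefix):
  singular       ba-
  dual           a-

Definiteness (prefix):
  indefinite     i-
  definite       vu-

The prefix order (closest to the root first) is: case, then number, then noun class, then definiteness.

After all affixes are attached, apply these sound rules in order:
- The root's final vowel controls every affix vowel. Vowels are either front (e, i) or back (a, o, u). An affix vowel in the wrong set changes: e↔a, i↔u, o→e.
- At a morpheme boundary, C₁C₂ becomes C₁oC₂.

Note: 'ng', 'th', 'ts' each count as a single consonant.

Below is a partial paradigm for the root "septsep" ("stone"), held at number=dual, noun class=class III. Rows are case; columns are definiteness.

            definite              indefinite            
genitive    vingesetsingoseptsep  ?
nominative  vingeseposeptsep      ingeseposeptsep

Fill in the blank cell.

ingesetsingoseptsep

Attach case genitive tsung- → tsungseptsep.
Attach number dual a- → atsungseptsep.
Attach noun class class III ngas- (before vowel 'a') → ngasatsungseptsep.
Attach definiteness indefinite i- → ingasatsungseptsep.
Apply vowel harmony: ingasatsungseptsep → ingesetsingseptsep.
Apply epenthesis: ingesetsingseptsep → ingesetsingoseptsep.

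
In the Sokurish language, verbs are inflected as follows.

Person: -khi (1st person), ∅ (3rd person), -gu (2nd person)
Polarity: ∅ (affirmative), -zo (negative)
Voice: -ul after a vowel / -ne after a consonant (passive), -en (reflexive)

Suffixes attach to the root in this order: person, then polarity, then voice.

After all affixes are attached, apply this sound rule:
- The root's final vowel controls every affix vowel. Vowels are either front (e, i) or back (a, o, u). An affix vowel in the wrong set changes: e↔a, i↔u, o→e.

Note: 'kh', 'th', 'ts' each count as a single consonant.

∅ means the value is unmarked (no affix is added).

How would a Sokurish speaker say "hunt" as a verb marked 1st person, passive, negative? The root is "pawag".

pawagkhuzoul

Attach person 1st person -khi → pawagkhi.
Attach polarity negative -zo → pawagkhizo.
Attach voice passive -ul (after vowel 'o') → pawagkhizoul.
Apply vowel harmony: pawagkhizoul → pawagkhuzoul.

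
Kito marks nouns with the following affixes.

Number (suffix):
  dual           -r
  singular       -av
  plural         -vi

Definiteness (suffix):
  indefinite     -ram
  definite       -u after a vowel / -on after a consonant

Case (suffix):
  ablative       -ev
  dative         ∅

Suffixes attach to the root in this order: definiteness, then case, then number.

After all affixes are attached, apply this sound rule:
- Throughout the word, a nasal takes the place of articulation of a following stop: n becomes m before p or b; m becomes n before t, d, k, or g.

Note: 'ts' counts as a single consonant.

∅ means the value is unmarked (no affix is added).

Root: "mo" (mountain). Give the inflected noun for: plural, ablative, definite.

Attach definiteness definite -u (after vowel 'o') → mou.
Attach case ablative -ev → mouev.
Attach number plural -vi → mouevvi.
Nasal assimilation: no change.

mouevvi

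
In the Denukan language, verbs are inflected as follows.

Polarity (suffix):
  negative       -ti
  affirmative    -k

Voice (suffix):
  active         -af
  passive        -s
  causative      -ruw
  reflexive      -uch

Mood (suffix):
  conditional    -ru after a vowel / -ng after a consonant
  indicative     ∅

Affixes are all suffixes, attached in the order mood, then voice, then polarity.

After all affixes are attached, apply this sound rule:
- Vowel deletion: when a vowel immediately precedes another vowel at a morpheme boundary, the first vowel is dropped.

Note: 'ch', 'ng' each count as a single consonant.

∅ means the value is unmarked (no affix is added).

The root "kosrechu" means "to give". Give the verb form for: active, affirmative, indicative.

kosrechafk

mood = indicative: zero marking, form stays kosrechu.
Attach voice active -af → kosrechuaf.
Attach polarity affirmative -k → kosrechuafk.
Apply vowel deletion: kosrechuafk → kosrechafk.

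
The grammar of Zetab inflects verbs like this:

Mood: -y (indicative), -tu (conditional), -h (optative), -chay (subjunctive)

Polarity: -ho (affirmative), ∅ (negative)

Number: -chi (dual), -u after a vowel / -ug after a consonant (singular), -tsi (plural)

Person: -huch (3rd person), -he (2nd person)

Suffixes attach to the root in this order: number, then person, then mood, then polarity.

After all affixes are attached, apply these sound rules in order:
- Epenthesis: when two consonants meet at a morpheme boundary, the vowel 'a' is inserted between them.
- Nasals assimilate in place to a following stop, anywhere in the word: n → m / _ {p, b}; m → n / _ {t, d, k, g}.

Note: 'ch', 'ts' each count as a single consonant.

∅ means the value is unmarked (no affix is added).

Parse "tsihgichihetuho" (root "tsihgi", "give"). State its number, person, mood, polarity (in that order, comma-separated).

dual, 2nd person, conditional, affirmative

Segment: tsihgi-chi-he-tu-ho.
number: -chi → dual.
person: -he → 2nd person.
mood: -tu → conditional.
polarity: -ho → affirmative.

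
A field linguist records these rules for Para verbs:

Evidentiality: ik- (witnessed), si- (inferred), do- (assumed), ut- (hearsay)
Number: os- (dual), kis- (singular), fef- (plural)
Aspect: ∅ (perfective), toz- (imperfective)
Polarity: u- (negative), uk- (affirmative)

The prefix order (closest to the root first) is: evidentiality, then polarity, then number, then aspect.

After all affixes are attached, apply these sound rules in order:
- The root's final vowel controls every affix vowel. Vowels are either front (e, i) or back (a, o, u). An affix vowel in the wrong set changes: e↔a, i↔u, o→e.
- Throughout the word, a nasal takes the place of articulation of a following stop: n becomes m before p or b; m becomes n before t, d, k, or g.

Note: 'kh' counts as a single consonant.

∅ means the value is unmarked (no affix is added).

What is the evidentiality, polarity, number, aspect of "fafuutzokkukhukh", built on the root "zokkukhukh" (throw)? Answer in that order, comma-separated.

Segment: fef-u-ut-zokkukhukh.
evidentiality: ut- → hearsay.
polarity: u- → negative.
number: fef- → plural.
aspect: ∅ → perfective.

hearsay, negative, plural, perfective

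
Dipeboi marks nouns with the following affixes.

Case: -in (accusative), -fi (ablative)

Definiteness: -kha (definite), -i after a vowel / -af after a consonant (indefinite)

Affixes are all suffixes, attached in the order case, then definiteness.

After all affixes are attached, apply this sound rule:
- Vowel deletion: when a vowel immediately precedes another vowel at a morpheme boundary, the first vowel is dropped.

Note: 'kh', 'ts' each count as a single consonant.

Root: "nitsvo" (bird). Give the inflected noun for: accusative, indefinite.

nitsvinaf

Attach case accusative -in → nitsvoin.
Attach definiteness indefinite -af (after consonant 'n') → nitsvoinaf.
Apply vowel deletion: nitsvoinaf → nitsvinaf.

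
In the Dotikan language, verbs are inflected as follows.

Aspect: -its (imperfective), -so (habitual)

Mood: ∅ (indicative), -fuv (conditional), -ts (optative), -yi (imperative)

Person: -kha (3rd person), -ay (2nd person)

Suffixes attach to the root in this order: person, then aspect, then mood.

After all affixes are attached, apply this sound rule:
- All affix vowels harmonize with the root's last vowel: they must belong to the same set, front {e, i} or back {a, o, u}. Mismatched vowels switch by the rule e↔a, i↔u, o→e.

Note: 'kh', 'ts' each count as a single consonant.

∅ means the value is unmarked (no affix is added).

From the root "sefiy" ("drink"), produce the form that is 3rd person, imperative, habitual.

Attach person 3rd person -kha → sefiykha.
Attach aspect habitual -so → sefiykhaso.
Attach mood imperative -yi → sefiykhasoyi.
Apply vowel harmony: sefiykhasoyi → sefiykheseyi.

sefiykheseyi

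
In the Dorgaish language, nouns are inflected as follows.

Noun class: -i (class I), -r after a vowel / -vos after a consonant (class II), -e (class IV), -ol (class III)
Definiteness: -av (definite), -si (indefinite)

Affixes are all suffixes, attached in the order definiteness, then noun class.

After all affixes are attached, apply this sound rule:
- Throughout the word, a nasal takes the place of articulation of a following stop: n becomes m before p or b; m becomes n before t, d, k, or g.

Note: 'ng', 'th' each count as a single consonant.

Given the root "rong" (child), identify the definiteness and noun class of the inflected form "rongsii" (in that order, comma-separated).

Segment: rong-si-i.
definiteness: -si → indefinite.
noun class: -i → class I.

indefinite, class I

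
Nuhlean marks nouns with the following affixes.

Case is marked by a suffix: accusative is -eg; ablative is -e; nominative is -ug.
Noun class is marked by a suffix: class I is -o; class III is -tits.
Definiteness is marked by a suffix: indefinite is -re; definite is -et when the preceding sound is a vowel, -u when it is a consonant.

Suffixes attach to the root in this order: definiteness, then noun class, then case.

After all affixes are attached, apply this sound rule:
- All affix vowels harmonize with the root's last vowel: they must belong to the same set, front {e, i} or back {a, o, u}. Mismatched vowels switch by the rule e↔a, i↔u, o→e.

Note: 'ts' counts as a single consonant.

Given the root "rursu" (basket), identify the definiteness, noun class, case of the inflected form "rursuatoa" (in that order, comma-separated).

Segment: rursu-et-o-e.
definiteness: -et/u → definite.
noun class: -o → class I.
case: -e → ablative.

definite, class I, ablative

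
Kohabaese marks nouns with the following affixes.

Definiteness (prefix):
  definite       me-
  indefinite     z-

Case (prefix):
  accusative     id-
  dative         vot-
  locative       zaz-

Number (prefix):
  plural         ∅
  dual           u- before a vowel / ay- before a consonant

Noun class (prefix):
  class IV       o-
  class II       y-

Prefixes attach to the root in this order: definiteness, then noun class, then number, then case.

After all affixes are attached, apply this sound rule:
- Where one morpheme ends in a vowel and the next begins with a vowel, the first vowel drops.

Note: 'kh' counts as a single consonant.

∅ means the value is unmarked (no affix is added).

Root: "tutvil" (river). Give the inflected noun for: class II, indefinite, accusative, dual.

Attach definiteness indefinite z- → ztutvil.
Attach noun class class II y- → yztutvil.
Attach number dual ay- (before consonant 'y') → ayyztutvil.
Attach case accusative id- → idayyztutvil.
Vowel deletion: no change.

idayyztutvil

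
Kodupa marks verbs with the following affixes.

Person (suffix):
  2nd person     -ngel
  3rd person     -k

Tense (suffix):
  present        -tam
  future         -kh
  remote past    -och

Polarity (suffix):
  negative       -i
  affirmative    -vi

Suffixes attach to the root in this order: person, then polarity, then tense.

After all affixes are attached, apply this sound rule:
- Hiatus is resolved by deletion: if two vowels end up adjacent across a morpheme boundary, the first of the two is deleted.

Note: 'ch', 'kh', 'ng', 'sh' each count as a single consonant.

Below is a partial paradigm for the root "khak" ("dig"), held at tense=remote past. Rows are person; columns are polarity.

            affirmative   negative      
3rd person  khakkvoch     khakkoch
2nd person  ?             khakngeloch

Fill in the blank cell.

khakngelvoch

Attach person 2nd person -ngel → khakngel.
Attach polarity affirmative -vi → khakngelvi.
Attach tense remote past -och → khakngelvioch.
Apply vowel deletion: khakngelvioch → khakngelvoch.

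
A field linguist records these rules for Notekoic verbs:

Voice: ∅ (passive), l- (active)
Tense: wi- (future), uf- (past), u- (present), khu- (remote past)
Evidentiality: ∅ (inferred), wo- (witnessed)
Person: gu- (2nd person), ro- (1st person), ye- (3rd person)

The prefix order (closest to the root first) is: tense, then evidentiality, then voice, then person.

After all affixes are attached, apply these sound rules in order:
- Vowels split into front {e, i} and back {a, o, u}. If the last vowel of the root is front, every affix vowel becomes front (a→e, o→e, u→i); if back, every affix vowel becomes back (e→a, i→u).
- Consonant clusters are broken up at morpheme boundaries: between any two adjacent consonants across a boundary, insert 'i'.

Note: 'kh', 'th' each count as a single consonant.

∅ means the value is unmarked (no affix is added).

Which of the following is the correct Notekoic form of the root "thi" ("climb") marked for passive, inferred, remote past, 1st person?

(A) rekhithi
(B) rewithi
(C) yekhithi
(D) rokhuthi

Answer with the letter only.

A

Attach tense remote past khu- → khuthi.
evidentiality = inferred: zero marking, form stays khuthi.
voice = passive: zero marking, form stays khuthi.
Attach person 1st person ro- → rokhuthi.
Apply vowel harmony: rokhuthi → rekhithi.
Epenthesis: no change.
So the correct form is rekhithi, option (A).
(D) rokhuthi is wrong: it fails to apply the sound rule(s).
(B) rewithi is wrong: it uses future instead of remote past for tense.
(C) yekhithi is wrong: it uses 3rd person instead of 1st person for person.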